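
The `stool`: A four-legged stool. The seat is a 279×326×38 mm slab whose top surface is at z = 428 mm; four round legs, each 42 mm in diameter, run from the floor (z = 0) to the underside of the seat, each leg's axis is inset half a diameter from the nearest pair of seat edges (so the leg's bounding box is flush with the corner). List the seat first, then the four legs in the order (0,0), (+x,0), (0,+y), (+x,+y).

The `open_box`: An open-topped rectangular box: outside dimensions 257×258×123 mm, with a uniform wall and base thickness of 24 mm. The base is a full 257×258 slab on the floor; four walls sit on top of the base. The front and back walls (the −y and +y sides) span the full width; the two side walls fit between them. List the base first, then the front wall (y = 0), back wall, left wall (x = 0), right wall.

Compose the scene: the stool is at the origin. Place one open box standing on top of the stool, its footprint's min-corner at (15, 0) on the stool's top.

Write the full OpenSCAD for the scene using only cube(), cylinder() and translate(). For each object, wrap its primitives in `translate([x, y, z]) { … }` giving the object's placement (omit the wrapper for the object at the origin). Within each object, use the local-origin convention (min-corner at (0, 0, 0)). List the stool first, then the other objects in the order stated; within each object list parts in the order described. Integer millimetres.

translate([0, 0, 390]) cube([279, 326, 38]);
translate([21, 21, 0]) cylinder(h = 390, r = 21);
translate([258, 21, 0]) cylinder(h = 390, r = 21);
translate([21, 305, 0]) cylinder(h = 390, r = 21);
translate([258, 305, 0]) cylinder(h = 390, r = 21);
translate([15, 0, 428]) {
  cube([257, 258, 24]);
  translate([0, 0, 24]) cube([257, 24, 99]);
  translate([0, 234, 24]) cube([257, 24, 99]);
  translate([0, 24, 24]) cube([24, 210, 99]);
  translate([233, 24, 24]) cube([24, 210, 99]);
}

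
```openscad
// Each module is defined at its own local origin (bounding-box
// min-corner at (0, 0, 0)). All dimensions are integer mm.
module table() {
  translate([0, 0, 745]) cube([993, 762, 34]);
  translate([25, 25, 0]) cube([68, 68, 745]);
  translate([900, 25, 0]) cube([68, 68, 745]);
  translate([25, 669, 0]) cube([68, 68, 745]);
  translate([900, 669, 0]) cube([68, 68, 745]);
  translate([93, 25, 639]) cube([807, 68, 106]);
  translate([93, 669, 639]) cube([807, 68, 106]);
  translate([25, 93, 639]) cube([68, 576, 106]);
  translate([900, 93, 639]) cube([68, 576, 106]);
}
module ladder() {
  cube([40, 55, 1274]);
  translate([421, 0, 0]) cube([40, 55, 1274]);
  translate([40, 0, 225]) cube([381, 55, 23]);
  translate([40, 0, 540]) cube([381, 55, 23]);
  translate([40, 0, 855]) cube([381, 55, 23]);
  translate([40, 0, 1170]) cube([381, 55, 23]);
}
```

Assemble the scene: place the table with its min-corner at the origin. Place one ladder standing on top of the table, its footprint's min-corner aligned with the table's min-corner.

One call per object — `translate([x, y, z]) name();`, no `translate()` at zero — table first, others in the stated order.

table();
translate([0, 0, 779]) ladder();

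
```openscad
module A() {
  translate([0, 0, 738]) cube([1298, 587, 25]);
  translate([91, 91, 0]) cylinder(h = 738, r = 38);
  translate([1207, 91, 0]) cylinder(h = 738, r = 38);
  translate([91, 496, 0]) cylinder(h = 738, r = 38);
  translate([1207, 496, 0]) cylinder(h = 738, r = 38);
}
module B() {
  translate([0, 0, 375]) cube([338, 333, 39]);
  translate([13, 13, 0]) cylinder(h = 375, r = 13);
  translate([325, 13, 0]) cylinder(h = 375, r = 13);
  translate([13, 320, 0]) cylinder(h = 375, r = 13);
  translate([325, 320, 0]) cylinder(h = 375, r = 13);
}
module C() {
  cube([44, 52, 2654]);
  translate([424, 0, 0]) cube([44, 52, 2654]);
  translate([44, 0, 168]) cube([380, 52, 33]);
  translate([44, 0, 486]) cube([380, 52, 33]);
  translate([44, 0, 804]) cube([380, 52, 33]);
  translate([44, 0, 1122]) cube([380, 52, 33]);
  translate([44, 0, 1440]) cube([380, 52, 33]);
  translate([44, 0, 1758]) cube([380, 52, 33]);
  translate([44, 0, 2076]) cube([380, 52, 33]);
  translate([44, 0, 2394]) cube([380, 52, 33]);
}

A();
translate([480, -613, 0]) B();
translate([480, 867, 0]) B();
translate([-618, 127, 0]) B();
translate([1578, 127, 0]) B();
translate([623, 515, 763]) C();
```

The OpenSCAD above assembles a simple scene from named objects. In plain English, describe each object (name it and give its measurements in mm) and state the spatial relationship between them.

A is a rectangular dining table. The top is 1298×587×25 mm with its upper surface at z = 763 mm. It stands on four round legs of 76 mm diameter, each leg's bounding box inset 53 mm from the nearest pair of top edges, running from the floor to the underside of the top.

B is a simple wooden stool: a rectangular seat 338 mm (x) by 333 mm (y), 39 mm thick, top face at z = 414 mm, on four round legs, each 26 mm in diameter. The legs rest on z = 0, each leg's axis is inset half a diameter from the nearest pair of seat edges (so the leg's bounding box is flush with the corner).

C is a wooden ladder with two side rails of 44×52 mm section and 2654 mm height, set 468 mm apart overall. Between them run 8 rectangular rungs (52 mm deep, 33 mm thick), front faces flush with the rails' −y face. The bottom of the first rung is 168 mm above the floor and each subsequent rung is 318 mm higher than the one below.

Four stools sit around the table at the −y, +y, −x, +x sides. The ladder is on top of the table.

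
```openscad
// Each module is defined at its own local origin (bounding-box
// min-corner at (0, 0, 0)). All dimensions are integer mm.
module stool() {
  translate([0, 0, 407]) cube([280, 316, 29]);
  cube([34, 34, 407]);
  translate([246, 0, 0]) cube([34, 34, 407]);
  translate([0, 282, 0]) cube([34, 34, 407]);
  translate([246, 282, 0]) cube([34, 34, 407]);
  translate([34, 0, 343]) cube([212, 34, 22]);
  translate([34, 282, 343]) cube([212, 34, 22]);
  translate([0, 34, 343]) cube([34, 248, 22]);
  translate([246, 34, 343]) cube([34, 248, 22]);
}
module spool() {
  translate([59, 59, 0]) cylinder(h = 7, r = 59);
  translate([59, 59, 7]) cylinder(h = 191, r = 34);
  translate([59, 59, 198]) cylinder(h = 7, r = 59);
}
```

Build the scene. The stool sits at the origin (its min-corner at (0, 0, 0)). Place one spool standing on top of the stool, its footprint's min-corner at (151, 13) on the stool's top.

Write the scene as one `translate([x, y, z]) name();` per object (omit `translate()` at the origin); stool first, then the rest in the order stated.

stool();
translate([151, 13, 436]) spool();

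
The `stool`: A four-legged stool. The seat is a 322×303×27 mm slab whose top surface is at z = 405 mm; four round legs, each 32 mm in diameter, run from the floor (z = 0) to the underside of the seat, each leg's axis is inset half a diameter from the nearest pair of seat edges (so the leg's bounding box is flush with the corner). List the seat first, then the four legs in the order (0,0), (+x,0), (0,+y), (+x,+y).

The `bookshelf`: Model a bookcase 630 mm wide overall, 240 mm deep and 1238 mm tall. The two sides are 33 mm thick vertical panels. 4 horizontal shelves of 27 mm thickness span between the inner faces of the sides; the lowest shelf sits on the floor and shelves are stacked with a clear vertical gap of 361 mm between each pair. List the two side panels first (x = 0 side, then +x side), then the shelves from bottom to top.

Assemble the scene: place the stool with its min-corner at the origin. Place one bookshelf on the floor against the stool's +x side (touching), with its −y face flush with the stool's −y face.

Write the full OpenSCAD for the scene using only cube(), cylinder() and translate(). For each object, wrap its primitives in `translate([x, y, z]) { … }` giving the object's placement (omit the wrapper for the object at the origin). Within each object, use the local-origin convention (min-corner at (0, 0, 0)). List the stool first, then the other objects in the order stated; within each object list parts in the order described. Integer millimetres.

translate([0, 0, 378]) cube([322, 303, 27]);
translate([16, 16, 0]) cylinder(h = 378, r = 16);
translate([306, 16, 0]) cylinder(h = 378, r = 16);
translate([16, 287, 0]) cylinder(h = 378, r = 16);
translate([306, 287, 0]) cylinder(h = 378, r = 16);
translate([322, 0, 0]) {
  cube([33, 240, 1238]);
  translate([597, 0, 0]) cube([33, 240, 1238]);
  translate([33, 0, 0]) cube([564, 240, 27]);
  translate([33, 0, 388]) cube([564, 240, 27]);
  translate([33, 0, 776]) cube([564, 240, 27]);
  translate([33, 0, 1164]) cube([564, 240, 27]);
}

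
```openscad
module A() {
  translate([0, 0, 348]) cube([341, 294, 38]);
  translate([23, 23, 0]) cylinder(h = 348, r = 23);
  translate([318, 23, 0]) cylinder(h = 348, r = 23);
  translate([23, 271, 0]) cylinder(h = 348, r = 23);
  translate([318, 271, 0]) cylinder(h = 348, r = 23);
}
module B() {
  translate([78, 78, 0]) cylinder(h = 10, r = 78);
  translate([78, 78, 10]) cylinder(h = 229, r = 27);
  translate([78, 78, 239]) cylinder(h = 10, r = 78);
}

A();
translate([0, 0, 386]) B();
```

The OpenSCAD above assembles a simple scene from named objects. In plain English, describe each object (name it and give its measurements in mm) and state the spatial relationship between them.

A is a four-legged stool. The seat is a 341×294×38 mm slab whose top surface is at z = 386 mm; four round legs, each 46 mm in diameter, run from the floor (z = 0) to the underside of the seat, each leg's axis is inset half a diameter from the nearest pair of seat edges (so the leg's bounding box is flush with the corner).

B is a spool: two coaxial disc flanges of radius 78 mm and thickness 10 mm, joined by a core cylinder of radius 27 mm and height 229 mm. The lower flange rests on z = 0 and the three cylinders share a vertical axis.

The spool is on top of the stool.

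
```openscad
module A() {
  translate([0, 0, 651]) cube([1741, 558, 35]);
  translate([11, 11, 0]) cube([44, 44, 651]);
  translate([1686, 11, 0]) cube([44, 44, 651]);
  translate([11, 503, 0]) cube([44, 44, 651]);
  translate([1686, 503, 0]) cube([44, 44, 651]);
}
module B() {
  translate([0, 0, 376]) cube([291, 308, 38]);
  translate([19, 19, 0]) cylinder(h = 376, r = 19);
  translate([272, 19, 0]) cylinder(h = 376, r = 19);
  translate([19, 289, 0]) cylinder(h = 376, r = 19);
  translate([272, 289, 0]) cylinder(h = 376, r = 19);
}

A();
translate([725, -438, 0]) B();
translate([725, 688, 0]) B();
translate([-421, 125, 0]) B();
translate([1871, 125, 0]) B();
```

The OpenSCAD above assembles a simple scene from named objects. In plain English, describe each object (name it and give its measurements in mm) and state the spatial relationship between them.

A is a table: top 1741 mm (x) × 558 mm (y), 35 mm thick, upper face at z = 686 mm, on four 44×44 mm square legs, each inset 11 mm from the nearest pair of top edges, running from z = 0 to the bottom of the top.

B is a simple wooden stool: a rectangular seat 291 mm (x) by 308 mm (y), 38 mm thick, top face at z = 414 mm, on four round legs, each 38 mm in diameter. The legs rest on z = 0, each leg's axis is inset half a diameter from the nearest pair of seat edges (so the leg's bounding box is flush with the corner).

Four stools sit around the table at the −y, +y, −x, +x sides.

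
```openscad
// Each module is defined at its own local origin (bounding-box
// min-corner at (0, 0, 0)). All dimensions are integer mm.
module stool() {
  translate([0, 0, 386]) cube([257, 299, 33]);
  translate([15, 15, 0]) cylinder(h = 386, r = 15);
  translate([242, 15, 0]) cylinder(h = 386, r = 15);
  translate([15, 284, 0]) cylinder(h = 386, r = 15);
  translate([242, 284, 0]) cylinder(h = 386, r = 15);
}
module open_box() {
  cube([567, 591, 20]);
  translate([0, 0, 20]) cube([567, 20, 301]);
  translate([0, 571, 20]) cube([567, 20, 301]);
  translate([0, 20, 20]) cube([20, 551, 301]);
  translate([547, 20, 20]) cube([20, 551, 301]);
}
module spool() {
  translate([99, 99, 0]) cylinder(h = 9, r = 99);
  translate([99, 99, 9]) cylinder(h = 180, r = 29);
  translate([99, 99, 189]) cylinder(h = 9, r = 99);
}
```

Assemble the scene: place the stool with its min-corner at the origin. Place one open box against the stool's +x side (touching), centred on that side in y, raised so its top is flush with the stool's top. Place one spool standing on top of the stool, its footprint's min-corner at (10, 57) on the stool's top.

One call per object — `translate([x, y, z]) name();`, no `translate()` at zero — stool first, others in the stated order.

stool();
translate([257, -146, 98]) open_box();
translate([10, 57, 419]) spool();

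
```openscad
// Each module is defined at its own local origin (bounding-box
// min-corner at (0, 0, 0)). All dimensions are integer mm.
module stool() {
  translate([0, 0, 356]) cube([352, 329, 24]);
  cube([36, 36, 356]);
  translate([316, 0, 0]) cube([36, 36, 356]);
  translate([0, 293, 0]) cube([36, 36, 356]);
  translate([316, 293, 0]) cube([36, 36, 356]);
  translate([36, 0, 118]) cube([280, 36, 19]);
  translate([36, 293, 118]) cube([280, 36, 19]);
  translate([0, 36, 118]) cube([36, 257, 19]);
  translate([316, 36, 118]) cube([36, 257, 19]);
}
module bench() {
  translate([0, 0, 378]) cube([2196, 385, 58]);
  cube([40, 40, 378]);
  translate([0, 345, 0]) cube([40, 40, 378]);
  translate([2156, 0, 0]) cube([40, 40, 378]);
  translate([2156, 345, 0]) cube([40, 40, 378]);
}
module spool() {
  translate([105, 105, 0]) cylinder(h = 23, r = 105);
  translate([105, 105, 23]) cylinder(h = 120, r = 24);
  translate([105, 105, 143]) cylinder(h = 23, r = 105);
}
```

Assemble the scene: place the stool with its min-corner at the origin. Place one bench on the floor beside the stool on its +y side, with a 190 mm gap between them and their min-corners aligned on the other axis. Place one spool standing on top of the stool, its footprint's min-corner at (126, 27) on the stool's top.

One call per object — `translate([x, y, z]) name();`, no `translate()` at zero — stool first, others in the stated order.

stool();
translate([0, 519, 0]) bench();
translate([126, 27, 380]) spool();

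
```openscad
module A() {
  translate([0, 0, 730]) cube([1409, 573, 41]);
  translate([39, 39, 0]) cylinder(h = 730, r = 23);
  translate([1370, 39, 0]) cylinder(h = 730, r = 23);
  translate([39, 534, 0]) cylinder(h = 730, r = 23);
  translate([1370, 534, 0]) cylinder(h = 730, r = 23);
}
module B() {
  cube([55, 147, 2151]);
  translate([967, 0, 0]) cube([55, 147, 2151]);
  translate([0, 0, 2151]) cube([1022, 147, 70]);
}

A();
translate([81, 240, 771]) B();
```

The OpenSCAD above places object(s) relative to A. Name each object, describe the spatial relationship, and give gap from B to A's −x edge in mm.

A is a table. B is a door frame. The door frame is on top of the table. The gap from the door frame to the table's −x edge is 81 mm.

The door frame's min-x is at 81; the table's min-x is 0; gap = 81 mm.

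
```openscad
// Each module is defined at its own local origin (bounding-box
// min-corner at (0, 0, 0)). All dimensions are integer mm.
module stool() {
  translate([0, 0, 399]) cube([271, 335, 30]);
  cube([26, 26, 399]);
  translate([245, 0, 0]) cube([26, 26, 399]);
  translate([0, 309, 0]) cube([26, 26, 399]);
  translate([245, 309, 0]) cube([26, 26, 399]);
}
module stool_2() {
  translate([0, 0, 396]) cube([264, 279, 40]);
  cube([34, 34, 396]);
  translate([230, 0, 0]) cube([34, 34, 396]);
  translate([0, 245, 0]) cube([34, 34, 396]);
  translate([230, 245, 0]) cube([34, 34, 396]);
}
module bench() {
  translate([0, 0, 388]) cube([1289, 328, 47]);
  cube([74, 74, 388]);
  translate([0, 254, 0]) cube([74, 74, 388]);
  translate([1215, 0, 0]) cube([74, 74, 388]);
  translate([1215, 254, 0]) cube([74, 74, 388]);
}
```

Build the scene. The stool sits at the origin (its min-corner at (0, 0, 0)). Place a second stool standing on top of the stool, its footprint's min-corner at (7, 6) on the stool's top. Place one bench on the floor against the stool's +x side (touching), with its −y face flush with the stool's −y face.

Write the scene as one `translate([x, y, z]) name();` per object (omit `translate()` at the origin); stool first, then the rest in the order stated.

stool();
translate([7, 6, 429]) stool_2();
translate([271, 0, 0]) bench();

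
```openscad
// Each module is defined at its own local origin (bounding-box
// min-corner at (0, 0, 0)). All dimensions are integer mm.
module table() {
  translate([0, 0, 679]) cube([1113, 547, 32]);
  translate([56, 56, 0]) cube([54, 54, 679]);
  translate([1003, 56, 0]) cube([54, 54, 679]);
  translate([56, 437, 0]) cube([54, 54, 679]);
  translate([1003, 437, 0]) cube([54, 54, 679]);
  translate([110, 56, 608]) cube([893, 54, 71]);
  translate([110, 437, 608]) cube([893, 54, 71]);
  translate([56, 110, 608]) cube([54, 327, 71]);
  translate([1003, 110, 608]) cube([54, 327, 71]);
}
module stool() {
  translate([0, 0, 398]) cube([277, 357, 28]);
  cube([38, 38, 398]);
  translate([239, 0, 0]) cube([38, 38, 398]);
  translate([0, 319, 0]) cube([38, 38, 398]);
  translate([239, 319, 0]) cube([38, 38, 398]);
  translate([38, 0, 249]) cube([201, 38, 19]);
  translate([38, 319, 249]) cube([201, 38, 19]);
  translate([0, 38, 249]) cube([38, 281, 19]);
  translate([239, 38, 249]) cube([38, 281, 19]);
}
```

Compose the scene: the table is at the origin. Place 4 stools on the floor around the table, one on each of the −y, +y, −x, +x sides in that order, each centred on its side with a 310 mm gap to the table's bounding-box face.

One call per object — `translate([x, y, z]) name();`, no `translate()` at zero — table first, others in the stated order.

table();
translate([418, -667, 0]) stool();
translate([418, 857, 0]) stool();
translate([-587, 95, 0]) stool();
translate([1423, 95, 0]) stool();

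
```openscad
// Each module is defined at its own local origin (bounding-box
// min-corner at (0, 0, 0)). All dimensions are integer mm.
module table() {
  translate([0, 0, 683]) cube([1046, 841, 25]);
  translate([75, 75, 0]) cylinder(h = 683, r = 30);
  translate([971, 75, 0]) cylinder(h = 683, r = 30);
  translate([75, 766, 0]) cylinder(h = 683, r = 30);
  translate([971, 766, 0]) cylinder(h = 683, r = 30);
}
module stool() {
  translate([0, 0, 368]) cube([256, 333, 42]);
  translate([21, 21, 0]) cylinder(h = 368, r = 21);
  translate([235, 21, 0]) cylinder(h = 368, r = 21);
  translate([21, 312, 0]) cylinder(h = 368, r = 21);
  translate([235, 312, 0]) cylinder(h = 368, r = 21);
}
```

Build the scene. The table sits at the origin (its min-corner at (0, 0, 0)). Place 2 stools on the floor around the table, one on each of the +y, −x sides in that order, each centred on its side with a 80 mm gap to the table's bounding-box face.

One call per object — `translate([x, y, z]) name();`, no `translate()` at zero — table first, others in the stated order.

table();
translate([395, 921, 0]) stool();
translate([-336, 254, 0]) stool();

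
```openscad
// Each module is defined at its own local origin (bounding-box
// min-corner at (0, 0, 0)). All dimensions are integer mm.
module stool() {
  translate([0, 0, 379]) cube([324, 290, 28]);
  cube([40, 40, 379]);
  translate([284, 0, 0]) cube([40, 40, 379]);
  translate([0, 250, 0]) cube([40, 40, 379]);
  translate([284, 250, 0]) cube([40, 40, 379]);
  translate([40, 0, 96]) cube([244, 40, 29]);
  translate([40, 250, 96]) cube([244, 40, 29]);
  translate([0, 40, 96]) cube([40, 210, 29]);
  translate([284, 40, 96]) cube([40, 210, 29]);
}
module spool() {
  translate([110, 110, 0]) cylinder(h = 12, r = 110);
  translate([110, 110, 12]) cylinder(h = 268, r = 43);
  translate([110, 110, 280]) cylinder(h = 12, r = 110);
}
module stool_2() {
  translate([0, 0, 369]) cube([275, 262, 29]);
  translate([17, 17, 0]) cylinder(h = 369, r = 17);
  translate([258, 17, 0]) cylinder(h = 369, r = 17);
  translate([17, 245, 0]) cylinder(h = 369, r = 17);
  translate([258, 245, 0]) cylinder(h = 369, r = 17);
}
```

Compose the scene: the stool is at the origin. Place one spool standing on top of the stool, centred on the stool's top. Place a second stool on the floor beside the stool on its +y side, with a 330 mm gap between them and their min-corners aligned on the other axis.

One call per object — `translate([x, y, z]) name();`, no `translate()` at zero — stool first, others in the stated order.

stool();
translate([52, 35, 407]) spool();
translate([0, 620, 0]) stool_2();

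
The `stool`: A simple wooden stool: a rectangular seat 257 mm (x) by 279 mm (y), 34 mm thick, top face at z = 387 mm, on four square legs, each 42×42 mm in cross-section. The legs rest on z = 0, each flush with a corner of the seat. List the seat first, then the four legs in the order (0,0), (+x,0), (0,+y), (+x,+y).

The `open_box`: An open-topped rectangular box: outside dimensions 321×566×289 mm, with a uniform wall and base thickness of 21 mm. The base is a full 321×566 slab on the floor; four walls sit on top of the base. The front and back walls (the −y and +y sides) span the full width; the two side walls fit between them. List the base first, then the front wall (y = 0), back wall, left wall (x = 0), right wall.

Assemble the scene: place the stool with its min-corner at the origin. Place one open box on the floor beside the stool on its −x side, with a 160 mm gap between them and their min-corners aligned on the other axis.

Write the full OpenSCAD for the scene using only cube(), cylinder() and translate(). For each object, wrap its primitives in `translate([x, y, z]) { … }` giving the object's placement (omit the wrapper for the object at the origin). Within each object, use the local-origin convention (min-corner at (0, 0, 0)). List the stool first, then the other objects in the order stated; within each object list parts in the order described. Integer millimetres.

translate([0, 0, 353]) cube([257, 279, 34]);
cube([42, 42, 353]);
translate([215, 0, 0]) cube([42, 42, 353]);
translate([0, 237, 0]) cube([42, 42, 353]);
translate([215, 237, 0]) cube([42, 42, 353]);
translate([-481, 0, 0]) {
  cube([321, 566, 21]);
  translate([0, 0, 21]) cube([321, 21, 268]);
  translate([0, 545, 21]) cube([321, 21, 268]);
  translate([0, 21, 21]) cube([21, 524, 268]);
  translate([300, 21, 21]) cube([21, 524, 268]);
}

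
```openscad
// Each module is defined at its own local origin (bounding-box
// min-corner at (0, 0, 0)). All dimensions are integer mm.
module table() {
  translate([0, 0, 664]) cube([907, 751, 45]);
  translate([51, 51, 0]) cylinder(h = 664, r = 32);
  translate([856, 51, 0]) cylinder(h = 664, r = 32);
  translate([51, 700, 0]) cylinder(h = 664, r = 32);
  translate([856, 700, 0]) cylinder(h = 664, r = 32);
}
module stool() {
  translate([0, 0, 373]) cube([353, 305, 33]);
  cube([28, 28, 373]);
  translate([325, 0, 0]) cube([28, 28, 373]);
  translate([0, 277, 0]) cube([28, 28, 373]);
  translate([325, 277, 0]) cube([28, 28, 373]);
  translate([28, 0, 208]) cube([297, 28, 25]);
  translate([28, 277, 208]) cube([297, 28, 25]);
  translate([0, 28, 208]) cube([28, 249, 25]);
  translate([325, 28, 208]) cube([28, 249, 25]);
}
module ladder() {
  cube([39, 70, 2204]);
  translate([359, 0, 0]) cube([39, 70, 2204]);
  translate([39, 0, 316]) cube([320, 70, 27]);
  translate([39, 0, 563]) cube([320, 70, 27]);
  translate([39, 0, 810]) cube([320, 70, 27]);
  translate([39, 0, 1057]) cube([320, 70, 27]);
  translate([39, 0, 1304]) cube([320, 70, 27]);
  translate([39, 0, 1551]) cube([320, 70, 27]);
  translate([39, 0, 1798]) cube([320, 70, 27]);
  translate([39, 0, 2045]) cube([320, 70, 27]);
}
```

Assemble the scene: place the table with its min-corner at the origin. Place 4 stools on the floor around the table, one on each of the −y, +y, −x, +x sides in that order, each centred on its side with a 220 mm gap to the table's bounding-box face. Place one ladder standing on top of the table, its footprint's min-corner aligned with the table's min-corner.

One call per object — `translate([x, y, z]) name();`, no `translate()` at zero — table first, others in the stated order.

table();
translate([277, -525, 0]) stool();
translate([277, 971, 0]) stool();
translate([-573, 223, 0]) stool();
translate([1127, 223, 0]) stool();
translate([0, 0, 709]) ladder();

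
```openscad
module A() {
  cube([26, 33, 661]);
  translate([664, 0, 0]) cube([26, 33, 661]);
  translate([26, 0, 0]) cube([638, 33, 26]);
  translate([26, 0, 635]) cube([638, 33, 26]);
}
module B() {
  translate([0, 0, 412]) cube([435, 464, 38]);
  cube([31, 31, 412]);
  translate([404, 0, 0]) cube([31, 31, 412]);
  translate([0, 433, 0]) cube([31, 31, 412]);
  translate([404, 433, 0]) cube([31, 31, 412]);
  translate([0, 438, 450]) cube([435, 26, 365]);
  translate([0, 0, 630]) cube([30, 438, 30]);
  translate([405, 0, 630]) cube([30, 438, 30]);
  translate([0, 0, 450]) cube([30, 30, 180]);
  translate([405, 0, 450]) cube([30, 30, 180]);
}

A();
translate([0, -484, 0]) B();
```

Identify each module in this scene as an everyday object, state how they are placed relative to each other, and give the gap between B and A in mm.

The chair's nearest face is 20 mm from the picture frame's −y face.

A is a picture frame. B is a chair. The chair is on the floor beside the picture frame on its −y side. The gap between the chair and the picture frame is 20 mm.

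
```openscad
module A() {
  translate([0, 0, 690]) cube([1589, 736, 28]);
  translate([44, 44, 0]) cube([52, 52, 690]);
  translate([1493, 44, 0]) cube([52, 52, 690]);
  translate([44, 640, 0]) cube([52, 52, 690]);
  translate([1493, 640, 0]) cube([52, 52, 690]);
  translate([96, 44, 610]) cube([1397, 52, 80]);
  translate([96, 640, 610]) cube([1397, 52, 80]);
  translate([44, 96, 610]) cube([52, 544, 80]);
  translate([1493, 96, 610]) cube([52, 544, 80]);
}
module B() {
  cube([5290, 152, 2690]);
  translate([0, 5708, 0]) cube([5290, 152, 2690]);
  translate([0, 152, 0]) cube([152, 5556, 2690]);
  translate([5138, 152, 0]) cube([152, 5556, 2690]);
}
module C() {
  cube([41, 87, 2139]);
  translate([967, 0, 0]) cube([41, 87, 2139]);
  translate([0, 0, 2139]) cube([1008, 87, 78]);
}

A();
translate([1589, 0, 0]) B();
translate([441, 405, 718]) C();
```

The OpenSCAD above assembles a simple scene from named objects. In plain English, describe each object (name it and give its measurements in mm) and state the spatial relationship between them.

A is a rectangular dining table. The top is 1589×736×28 mm with its upper surface at z = 718 mm. It stands on four 52×52 mm square legs, each inset 44 mm from the nearest pair of top edges, running from the floor to the underside of the top. Four apron rails, 52 mm thick and 80 mm tall, run between adjacent legs with their top edges flush with the underside of the top and their outer faces flush with the legs' outer faces.

B is a box-shaped house frame (walls only): outside footprint 5290×5860 mm, wall height 2690 mm, wall thickness 152 mm. The two y-facing walls run the full x-width; the two x-facing walls fit between the inner faces of the y-facing walls.

C is a rectangular door frame: two vertical jambs of 41×87 mm section, 2139 mm tall, with a clear opening 926 mm wide between their inner faces. A header 78 mm tall and 87 mm deep lies on top of the jambs and spans the full outside width.

The house frame is against the table's +x side, with their −y faces flush. The door frame is on top of the table.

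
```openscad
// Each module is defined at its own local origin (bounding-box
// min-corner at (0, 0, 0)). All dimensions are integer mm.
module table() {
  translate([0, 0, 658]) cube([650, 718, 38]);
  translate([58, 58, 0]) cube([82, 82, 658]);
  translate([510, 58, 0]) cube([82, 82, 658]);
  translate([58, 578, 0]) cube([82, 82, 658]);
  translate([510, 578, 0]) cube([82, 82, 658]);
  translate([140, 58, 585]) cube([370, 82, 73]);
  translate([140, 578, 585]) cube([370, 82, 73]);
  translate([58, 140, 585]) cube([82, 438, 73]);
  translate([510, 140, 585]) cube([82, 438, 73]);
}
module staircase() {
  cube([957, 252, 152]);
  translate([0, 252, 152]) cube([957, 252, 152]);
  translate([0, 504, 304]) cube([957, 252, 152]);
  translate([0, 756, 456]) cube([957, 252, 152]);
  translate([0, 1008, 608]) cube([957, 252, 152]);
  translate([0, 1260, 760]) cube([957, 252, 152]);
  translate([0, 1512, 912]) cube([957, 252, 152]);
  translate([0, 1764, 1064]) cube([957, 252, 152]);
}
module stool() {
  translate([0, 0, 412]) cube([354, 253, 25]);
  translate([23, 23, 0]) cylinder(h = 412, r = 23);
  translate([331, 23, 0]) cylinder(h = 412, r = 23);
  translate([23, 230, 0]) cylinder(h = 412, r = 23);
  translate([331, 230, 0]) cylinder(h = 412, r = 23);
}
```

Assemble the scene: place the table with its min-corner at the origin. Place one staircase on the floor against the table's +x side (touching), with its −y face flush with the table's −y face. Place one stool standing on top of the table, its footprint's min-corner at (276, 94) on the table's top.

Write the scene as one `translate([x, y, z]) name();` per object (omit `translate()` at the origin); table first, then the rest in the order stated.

table();
translate([650, 0, 0]) staircase();
translate([276, 94, 696]) stool();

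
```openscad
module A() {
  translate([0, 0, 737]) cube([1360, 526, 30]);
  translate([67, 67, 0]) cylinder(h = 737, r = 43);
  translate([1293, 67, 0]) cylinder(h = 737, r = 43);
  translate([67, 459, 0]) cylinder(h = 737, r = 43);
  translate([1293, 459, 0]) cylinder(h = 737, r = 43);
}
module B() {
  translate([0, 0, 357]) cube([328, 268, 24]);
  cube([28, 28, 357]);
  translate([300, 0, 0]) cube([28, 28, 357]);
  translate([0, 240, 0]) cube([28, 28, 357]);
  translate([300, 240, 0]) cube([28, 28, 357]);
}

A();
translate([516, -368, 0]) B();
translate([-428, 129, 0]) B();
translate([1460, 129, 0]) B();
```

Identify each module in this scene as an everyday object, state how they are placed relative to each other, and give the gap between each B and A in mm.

A is a table. B is a stool. Three stools sit around the table at the −y, −x, +x sides. The gap between each stool and the table is 100 mm.

Each stool's nearest face is 100 mm from the table's bounding box.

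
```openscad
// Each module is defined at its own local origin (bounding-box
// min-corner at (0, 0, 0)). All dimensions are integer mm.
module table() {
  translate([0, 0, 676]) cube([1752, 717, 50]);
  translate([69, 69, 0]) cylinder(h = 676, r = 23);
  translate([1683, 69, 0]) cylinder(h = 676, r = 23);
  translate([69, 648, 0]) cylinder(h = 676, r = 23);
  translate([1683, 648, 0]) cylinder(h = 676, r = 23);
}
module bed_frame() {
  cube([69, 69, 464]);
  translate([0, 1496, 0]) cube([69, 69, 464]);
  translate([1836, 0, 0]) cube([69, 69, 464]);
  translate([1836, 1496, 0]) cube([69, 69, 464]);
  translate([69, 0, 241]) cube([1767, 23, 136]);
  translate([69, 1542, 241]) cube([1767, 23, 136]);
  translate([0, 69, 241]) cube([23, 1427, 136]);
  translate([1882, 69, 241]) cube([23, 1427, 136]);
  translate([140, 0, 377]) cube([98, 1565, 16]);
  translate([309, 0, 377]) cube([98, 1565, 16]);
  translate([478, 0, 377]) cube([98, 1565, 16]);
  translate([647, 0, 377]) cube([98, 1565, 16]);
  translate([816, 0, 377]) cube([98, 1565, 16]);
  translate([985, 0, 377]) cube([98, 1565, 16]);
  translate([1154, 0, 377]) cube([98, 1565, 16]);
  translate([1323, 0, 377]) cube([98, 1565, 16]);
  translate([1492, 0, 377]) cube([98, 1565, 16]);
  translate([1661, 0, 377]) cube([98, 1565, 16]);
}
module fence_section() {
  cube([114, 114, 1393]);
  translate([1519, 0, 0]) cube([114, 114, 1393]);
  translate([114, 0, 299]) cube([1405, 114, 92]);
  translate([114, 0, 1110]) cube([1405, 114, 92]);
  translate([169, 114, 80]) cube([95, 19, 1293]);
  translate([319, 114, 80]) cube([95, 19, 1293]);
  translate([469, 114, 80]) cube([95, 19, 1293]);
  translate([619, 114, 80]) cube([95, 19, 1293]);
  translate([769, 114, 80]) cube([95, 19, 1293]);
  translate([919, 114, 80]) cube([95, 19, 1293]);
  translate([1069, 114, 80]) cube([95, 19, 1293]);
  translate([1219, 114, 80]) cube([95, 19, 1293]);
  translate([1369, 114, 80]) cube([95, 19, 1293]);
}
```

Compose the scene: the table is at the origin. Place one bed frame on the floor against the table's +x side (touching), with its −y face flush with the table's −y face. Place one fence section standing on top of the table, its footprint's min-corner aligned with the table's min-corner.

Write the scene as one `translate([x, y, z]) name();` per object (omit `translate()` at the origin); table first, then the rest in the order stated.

table();
translate([1752, 0, 0]) bed_frame();
translate([0, 0, 726]) fence_section();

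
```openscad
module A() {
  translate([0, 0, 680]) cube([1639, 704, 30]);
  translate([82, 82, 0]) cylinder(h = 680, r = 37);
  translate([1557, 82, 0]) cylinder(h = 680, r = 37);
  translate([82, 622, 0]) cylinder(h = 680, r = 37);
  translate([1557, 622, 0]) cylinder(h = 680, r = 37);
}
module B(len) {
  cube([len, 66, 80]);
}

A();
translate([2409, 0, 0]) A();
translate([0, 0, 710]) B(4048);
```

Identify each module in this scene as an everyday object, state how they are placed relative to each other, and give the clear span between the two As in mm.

A is a table. B is a beam. A beam spans the tops of two tables. The clear span between the two tables is 770 mm.

Second table starts at x = 2409; first ends at x = 1639; clear span = 2409 − 1639 = 770 mm.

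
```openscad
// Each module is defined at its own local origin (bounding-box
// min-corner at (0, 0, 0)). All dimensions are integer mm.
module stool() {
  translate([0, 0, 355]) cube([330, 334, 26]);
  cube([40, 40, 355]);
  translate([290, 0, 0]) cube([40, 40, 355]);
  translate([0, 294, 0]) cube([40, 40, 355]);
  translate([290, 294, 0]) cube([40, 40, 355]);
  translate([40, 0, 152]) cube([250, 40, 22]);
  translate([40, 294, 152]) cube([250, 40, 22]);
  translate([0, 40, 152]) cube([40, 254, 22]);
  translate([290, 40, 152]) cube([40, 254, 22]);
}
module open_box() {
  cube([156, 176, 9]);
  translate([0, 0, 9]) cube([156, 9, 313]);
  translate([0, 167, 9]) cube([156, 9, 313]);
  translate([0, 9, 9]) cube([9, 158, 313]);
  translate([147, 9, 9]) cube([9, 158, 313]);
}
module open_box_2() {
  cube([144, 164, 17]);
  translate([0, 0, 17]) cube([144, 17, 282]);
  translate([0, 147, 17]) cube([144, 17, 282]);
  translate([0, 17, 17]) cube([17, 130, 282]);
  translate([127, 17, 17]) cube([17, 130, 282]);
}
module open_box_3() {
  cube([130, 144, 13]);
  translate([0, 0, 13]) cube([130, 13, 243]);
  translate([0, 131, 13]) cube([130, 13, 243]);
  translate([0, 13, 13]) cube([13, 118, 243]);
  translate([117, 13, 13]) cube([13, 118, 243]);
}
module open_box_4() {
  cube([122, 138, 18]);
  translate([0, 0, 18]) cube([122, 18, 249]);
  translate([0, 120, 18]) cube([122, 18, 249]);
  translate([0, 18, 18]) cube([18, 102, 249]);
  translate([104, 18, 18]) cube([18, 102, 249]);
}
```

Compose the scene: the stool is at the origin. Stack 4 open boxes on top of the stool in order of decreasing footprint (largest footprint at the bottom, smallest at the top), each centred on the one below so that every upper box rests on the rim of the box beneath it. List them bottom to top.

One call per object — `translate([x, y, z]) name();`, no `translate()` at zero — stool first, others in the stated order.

stool();
translate([87, 79, 381]) open_box();
translate([93, 85, 703]) open_box_2();
translate([100, 95, 1002]) open_box_3();
translate([104, 98, 1258]) open_box_4();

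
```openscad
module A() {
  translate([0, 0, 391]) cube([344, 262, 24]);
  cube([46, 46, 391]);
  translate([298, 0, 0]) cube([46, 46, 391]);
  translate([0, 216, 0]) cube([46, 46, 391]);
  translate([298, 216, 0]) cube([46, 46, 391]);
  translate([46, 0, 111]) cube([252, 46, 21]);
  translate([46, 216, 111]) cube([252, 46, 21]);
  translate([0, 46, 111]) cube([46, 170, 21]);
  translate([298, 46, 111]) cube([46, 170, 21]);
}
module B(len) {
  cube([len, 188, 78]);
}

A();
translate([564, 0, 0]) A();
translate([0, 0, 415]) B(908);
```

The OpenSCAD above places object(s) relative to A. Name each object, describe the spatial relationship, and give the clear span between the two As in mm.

Second stool starts at x = 564; first ends at x = 344; clear span = 564 − 344 = 220 mm.

A is a stool. B is a beam. A beam spans the tops of two stools. The clear span between the two stools is 220 mm.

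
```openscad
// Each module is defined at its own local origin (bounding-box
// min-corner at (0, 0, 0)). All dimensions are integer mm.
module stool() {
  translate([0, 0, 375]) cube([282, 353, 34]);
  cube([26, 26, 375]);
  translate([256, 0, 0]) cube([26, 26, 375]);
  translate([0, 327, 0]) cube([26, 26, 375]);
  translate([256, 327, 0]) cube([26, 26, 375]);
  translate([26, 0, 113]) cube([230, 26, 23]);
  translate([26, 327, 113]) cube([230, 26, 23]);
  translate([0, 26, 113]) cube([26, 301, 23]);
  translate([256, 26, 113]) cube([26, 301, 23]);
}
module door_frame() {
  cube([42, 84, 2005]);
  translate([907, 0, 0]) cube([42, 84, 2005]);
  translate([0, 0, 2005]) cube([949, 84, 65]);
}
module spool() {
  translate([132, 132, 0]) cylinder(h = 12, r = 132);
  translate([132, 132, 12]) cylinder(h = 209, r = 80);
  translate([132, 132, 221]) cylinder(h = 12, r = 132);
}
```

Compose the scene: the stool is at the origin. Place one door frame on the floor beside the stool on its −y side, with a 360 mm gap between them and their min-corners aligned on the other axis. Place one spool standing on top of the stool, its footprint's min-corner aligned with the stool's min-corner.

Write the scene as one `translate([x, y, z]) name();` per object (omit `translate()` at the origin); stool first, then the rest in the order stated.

stool();
translate([0, -444, 0]) door_frame();
translate([0, 0, 409]) spool();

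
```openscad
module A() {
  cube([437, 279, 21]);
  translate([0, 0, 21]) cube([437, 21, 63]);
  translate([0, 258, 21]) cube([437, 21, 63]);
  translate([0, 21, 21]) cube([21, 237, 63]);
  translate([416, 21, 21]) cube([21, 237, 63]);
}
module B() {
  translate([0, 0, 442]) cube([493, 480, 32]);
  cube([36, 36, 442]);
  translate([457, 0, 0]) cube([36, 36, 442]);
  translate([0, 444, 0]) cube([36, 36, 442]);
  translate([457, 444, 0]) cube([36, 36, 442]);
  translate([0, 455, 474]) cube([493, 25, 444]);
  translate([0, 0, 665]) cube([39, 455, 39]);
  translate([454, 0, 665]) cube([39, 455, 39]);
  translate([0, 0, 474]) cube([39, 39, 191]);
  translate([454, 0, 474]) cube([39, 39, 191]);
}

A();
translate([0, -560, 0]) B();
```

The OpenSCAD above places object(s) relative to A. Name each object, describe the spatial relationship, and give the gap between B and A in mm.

A is an open box. B is a chair. The chair is on the floor beside the open box on its −y side. The gap between the chair and the open box is 80 mm.

The chair's nearest face is 80 mm from the open box's −y face.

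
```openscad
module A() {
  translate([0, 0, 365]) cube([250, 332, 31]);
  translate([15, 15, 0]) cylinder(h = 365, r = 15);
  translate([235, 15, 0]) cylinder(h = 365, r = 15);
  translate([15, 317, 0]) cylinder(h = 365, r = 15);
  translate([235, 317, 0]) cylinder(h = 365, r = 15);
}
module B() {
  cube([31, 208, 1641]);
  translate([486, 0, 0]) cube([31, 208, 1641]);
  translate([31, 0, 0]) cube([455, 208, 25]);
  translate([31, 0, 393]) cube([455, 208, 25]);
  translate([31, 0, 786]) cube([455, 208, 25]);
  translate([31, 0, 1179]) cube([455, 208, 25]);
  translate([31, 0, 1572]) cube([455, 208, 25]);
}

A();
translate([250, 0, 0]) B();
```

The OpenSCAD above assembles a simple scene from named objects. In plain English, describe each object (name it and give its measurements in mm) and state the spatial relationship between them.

A is a simple wooden stool: a rectangular seat 250 mm (x) by 332 mm (y), 31 mm thick, top face at z = 396 mm, on four round legs, each 30 mm in diameter. The legs rest on z = 0, each leg's axis is inset half a diameter from the nearest pair of seat edges (so the leg's bounding box is flush with the corner).

B is an open bookshelf. Two side panels, each 31 mm thick, 208 mm deep and 1641 mm tall, stand 517 mm apart (outside-to-outside). Between them sit 5 shelves, each 25 mm thick and 208 mm deep, spanning the full gap between the sides. The bottom shelf rests on the floor (its underside at z = 0) and the clear gap between one shelf's top and the next shelf's underside is 368 mm.

The bookshelf is against the stool's +x side, with their −y faces flush.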